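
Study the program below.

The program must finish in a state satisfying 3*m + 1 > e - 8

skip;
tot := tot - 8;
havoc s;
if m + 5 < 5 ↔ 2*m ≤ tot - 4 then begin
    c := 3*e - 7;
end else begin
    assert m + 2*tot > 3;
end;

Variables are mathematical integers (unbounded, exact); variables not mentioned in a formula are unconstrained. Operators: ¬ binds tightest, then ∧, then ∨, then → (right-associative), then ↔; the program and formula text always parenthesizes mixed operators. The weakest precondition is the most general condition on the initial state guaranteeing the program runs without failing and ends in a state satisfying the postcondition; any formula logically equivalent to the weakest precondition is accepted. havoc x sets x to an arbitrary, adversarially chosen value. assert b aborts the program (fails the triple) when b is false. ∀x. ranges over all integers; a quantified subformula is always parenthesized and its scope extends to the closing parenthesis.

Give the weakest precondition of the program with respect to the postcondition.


Working backward. After the program, the postcondition 3*m + 1 > e - 8 must hold; in canonical form it is 3*m > e - 9.
Then branch requires 3*m > e - 9; else branch requires m + 2*tot > 3 ∧ 3*m > e - 9.
Before the if: ((m < 0 ↔ 2*m ≤ tot - 4) → 3*m > e - 9) ∧ ((¬(m < 0 ↔ 2*m ≤ tot - 4)) → (m + 2*tot > 3 ∧ 3*m > e - 9))
Before havoc s: ((m < 0 ↔ 2*m ≤ tot - 4) → 3*m > e - 9) ∧ ((¬(m < 0 ↔ 2*m ≤ tot - 4)) → (m + 2*tot > 3 ∧ 3*m > e - 9))
Before tot := tot - 8: ((m < 0 ↔ 2*m ≤ tot - 12) → 3*m > e - 9) ∧ ((¬(m < 0 ↔ 2*m ≤ tot - 12)) → (m + 2*tot > 19 ∧ 3*m > e - 9))
Before skip: ((m < 0 ↔ 2*m ≤ tot - 12) → 3*m > e - 9) ∧ ((¬(m < 0 ↔ 2*m ≤ tot - 12)) → (m + 2*tot > 19 ∧ 3*m > e - 9))
Answer: WP = ((m < 0 ↔ 2*m ≤ tot - 12) → 3*m > e - 9) ∧ ((¬(m < 0 ↔ 2*m ≤ tot - 12)) → (m + 2*tot > 19 ∧ 3*m > e - 9))


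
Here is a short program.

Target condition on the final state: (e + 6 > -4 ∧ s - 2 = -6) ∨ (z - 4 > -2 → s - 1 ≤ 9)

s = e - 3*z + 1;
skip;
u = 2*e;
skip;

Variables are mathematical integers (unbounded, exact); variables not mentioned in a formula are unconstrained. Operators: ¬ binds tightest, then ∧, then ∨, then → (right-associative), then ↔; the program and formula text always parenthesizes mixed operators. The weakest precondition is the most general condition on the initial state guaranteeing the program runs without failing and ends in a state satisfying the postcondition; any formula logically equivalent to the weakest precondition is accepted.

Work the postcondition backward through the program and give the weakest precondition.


Working backward. After the program, the postcondition (e + 6 > -4 ∧ s - 2 = -6) ∨ (z - 4 > -2 → s - 1 ≤ 9) must hold; in canonical form it is (e > -10 ∧ s = -4) ∨ (z > 2 → s ≤ 10).
Before skip: (e > -10 ∧ s = -4) ∨ (z > 2 → s ≤ 10)
Before u := 2*e: (e > -10 ∧ s = -4) ∨ (z > 2 → s ≤ 10)
Before skip: (e > -10 ∧ s = -4) ∨ (z > 2 → s ≤ 10)
Before s := e - 3*z + 1: (e > -10 ∧ e = 3*z - 5) ∨ (z > 2 → e ≤ 3*z + 9)
Answer: WP = (e > -10 ∧ e = 3*z - 5) ∨ (z > 2 → e ≤ 3*z + 9)


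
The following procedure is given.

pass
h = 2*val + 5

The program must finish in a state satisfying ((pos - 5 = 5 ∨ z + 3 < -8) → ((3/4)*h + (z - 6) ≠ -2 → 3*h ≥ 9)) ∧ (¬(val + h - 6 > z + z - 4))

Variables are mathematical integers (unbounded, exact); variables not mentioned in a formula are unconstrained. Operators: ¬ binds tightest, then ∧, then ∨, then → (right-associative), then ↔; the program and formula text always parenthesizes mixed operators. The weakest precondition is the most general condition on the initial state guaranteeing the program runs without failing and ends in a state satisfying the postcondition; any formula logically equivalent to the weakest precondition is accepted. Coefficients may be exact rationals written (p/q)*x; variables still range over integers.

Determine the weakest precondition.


Working backward. After the program, the postcondition ((pos - 5 = 5 ∨ z + 3 < -8) → ((3/4)*h + (z - 6) ≠ -2 → 3*h ≥ 9)) ∧ (¬(val + h - 6 > z + z - 4)) must hold; in canonical form it is ((pos = 10 ∨ z < -11) → ((3/4)*h + z ≠ 4 → 3*h ≥ 9)) ∧ (¬(h + val > 2*z + 2)).
Before h := 2*val + 5: ((pos = 10 ∨ z < -11) → ((3/2)*val + z ≠ 1/4 → 6*val ≥ -6)) ∧ (¬(3*val > 2*z - 3))
Before skip: ((pos = 10 ∨ z < -11) → ((3/2)*val + z ≠ 1/4 → 6*val ≥ -6)) ∧ (¬(3*val > 2*z - 3))
Answer: WP = ((pos = 10 ∨ z < -11) → ((3/2)*val + z ≠ 1/4 → 6*val ≥ -6)) ∧ (¬(3*val > 2*z - 3))


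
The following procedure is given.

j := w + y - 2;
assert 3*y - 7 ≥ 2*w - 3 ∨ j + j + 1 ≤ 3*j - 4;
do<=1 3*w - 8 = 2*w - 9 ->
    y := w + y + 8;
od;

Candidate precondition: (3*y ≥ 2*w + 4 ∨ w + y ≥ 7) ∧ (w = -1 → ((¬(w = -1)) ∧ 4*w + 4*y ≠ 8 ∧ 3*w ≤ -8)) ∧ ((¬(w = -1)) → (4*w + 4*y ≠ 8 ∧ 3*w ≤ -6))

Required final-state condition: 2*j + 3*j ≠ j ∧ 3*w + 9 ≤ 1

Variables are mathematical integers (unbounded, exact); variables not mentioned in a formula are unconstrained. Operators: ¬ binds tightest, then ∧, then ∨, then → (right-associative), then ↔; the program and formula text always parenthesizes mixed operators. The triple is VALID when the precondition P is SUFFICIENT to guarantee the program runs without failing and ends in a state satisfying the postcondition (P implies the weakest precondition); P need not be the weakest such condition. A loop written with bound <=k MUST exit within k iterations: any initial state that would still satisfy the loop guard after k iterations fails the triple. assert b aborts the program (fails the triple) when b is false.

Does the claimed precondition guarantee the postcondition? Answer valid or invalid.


Working backward. After the program, the postcondition 2*j + 3*j ≠ j ∧ 3*w + 9 ≤ 1 must hold; in canonical form it is 4*j ≠ 0 ∧ 3*w ≤ -8.
Before the loop (bound <=1), unroll the exhaustion recursion (WP_0 = exit-now case; WP_j = one more guarded iteration, up to j = 1):
  WP_0: (¬(w = -1)) ∧ 4*j ≠ 0 ∧ 3*w ≤ -8
  WP_1: (w = -1 → ((¬(w = -1)) ∧ 4*j ≠ 0 ∧ 3*w ≤ -8)) ∧ ((¬(w = -1)) → (4*j ≠ 0 ∧ 3*w ≤ -8))
So before the loop: (w = -1 → ((¬(w = -1)) ∧ 4*j ≠ 0 ∧ 3*w ≤ -8)) ∧ ((¬(w = -1)) → (4*j ≠ 0 ∧ 3*w ≤ -8))
Before assert 3*y - 7 ≥ 2*w - 3 ∨ j + j + 1 ≤ 3*j - 4: (3*y ≥ 2*w + 4 ∨ j ≥ 5) ∧ (w = -1 → ((¬(w = -1)) ∧ 4*j ≠ 0 ∧ 3*w ≤ -8)) ∧ ((¬(w = -1)) → (4*j ≠ 0 ∧ 3*w ≤ -8))
Before j := w + y - 2: (3*y ≥ 2*w + 4 ∨ w + y ≥ 7) ∧ (w = -1 → ((¬(w = -1)) ∧ 4*w + 4*y ≠ 8 ∧ 3*w ≤ -8)) ∧ ((¬(w = -1)) → (4*w + 4*y ≠ 8 ∧ 3*w ≤ -8))
The weakest precondition is (3*y ≥ 2*w + 4 ∨ w + y ≥ 7) ∧ (w = -1 → ((¬(w = -1)) ∧ 4*w + 4*y ≠ 8 ∧ 3*w ≤ -8)) ∧ ((¬(w = -1)) → (4*w + 4*y ≠ 8 ∧ 3*w ≤ -8)).
Check whether (3*y ≥ 2*w + 4 ∨ w + y ≥ 7) ∧ (w = -1 → ((¬(w = -1)) ∧ 4*w + 4*y ≠ 8 ∧ 3*w ≤ -8)) ∧ ((¬(w = -1)) → (4*w + 4*y ≠ 8 ∧ 3*w ≤ -6)) implies it.
Countermodel: at the initial state w = -2, y = 0, the precondition holds but the weakest precondition fails.
Answer: invalid


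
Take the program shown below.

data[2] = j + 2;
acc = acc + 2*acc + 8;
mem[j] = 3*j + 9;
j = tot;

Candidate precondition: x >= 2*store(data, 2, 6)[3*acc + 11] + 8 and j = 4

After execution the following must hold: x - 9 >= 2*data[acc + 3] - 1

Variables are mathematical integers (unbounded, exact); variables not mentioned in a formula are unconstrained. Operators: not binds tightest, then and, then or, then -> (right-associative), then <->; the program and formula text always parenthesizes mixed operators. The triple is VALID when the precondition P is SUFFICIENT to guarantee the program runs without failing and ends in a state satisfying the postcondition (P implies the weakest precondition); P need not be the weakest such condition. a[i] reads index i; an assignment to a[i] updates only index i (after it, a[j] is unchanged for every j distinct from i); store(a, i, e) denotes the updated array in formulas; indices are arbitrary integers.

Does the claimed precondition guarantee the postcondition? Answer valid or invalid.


Working backward. After the program, the postcondition x - 9 >= 2*data[acc + 3] - 1 must hold; in canonical form it is x >= 2*data[acc + 3] + 8.
Before j := tot: x >= 2*data[acc + 3] + 8
Before mem[j] := 3*j + 9: x >= 2*data[acc + 3] + 8
Before acc := acc + 2*acc + 8: x >= 2*data[3*acc + 11] + 8
Before data[2] := j + 2: x >= 2*store(data, 2, j + 2)[3*acc + 11] + 8
The weakest precondition is x >= 2*store(data, 2, j + 2)[3*acc + 11] + 8.
Check whether x >= 2*store(data, 2, 6)[3*acc + 11] + 8 and j = 4 implies it.
Every state satisfying the precondition satisfies the weakest precondition: the implication holds.
Answer: valid


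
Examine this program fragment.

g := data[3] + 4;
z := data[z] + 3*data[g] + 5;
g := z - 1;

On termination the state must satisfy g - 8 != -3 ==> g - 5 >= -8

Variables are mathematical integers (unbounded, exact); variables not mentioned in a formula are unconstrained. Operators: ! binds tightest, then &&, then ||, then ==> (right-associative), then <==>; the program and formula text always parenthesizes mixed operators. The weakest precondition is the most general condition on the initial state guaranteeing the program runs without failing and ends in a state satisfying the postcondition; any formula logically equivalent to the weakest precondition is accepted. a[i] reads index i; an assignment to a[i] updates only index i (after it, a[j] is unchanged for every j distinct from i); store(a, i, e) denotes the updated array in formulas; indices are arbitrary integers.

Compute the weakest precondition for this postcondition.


Working backward. After the program, the postcondition g - 8 != -3 ==> g - 5 >= -8 must hold; in canonical form it is g != 5 ==> g >= -3.
Before g := z - 1: z != 6 ==> z >= -2
Before z := data[z] + 3*data[g] + 5: 3*data[g] + data[z] != 1 ==> 3*data[g] + data[z] >= -7
Before g := data[3] + 4: 3*data[data[3] + 4] + data[z] != 1 ==> 3*data[data[3] + 4] + data[z] >= -7
Answer: WP = 3*data[data[3] + 4] + data[z] != 1 ==> 3*data[data[3] + 4] + data[z] >= -7


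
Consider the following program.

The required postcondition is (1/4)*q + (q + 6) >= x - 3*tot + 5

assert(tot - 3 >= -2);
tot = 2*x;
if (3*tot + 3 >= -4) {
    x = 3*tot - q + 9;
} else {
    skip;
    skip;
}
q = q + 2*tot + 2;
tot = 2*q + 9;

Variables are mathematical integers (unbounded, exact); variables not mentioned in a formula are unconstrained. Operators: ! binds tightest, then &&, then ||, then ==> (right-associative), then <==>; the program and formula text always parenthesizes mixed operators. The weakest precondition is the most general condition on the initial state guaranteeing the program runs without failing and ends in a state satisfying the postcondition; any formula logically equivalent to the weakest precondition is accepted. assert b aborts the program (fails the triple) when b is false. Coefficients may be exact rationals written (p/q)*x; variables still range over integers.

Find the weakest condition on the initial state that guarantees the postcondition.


Working backward. After the program, the postcondition (1/4)*q + (q + 6) >= x - 3*tot + 5 must hold; in canonical form it is (5/4)*q + 3*tot >= x - 1.
Before tot := 2*q + 9: (29/4)*q >= x - 28
Before q := q + 2*tot + 2: (29/4)*q + (29/2)*tot >= x - 85/2
Then branch requires (33/4)*q + (23/2)*tot >= -67/2; else branch requires (29/4)*q + (29/2)*tot >= x - 85/2.
Before the if: (3*tot >= -7 ==> (33/4)*q + (23/2)*tot >= -67/2) && ((!(3*tot >= -7)) ==> (29/4)*q + (29/2)*tot >= x - 85/2)
Before tot := 2*x: (6*x >= -7 ==> (33/4)*q + 23*x >= -67/2) && ((!(6*x >= -7)) ==> (29/4)*q + 28*x >= -85/2)
Before assert tot - 3 >= -2: tot >= 1 && (6*x >= -7 ==> (33/4)*q + 23*x >= -67/2) && ((!(6*x >= -7)) ==> (29/4)*q + 28*x >= -85/2)
Answer: WP = tot >= 1 && (6*x >= -7 ==> (33/4)*q + 23*x >= -67/2) && ((!(6*x >= -7)) ==> (29/4)*q + 28*x >= -85/2)


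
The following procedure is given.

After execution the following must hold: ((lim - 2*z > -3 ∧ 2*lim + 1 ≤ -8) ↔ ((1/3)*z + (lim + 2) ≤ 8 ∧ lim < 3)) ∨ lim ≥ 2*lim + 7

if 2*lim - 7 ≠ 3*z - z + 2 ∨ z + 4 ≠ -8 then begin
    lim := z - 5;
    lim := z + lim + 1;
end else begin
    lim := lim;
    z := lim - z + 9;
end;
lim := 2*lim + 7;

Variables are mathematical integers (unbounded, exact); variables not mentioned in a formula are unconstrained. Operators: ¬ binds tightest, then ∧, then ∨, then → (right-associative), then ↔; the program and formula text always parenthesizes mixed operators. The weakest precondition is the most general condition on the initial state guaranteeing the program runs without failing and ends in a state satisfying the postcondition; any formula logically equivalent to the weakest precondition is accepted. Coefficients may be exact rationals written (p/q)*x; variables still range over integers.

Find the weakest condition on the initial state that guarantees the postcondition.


Working backward. After the program, the postcondition ((lim - 2*z > -3 ∧ 2*lim + 1 ≤ -8) ↔ ((1/3)*z + (lim + 2) ≤ 8 ∧ lim < 3)) ∨ lim ≥ 2*lim + 7 must hold; in canonical form it is ((lim > 2*z - 3 ∧ 2*lim ≤ -9) ↔ (lim + (1/3)*z ≤ 6 ∧ lim < 3)) ∨ lim ≤ -7.
Before lim := 2*lim + 7: ((2*lim > 2*z - 10 ∧ 4*lim ≤ -23) ↔ (2*lim + (1/3)*z ≤ -1 ∧ 2*lim < -4)) ∨ 2*lim ≤ -14
Then branch requires ((2*z > -2 ∧ 8*z ≤ -7) ↔ ((13/3)*z ≤ 7 ∧ 4*z < 4)) ∨ 4*z ≤ -6; else branch requires ((2*z > 8 ∧ 4*lim ≤ -23) ↔ ((7/3)*lim ≤ (1/3)*z - 4 ∧ 2*lim < -4)) ∨ 2*lim ≤ -14.
Before the if: ((2*lim ≠ 2*z + 9 ∨ z ≠ -12) → (((2*z > -2 ∧ 8*z ≤ -7) ↔ ((13/3)*z ≤ 7 ∧ 4*z < 4)) ∨ 4*z ≤ -6)) ∧ ((¬(2*lim ≠ 2*z + 9 ∨ z ≠ -12)) → (((2*z > 8 ∧ 4*lim ≤ -23) ↔ ((7/3)*lim ≤ (1/3)*z - 4 ∧ 2*lim < -4)) ∨ 2*lim ≤ -14))
Answer: WP = ((2*lim ≠ 2*z + 9 ∨ z ≠ -12) → (((2*z > -2 ∧ 8*z ≤ -7) ↔ ((13/3)*z ≤ 7 ∧ 4*z < 4)) ∨ 4*z ≤ -6)) ∧ ((¬(2*lim ≠ 2*z + 9 ∨ z ≠ -12)) → (((2*z > 8 ∧ 4*lim ≤ -23) ↔ ((7/3)*lim ≤ (1/3)*z - 4 ∧ 2*lim < -4)) ∨ 2*lim ≤ -14))


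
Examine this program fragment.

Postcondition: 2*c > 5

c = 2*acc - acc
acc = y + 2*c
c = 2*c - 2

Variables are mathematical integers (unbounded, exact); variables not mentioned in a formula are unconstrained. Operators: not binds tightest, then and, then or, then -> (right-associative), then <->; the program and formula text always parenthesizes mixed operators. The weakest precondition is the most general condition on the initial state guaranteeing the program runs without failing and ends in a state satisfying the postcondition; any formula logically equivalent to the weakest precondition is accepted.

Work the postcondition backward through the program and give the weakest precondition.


Working backward. After the program, 2*c > 5 must hold.
Before c := 2*c - 2: 4*c > 9
Before acc := y + 2*c: 4*c > 9
Before c := 2*acc - acc: 4*acc > 9
Answer: WP = 4*acc > 9


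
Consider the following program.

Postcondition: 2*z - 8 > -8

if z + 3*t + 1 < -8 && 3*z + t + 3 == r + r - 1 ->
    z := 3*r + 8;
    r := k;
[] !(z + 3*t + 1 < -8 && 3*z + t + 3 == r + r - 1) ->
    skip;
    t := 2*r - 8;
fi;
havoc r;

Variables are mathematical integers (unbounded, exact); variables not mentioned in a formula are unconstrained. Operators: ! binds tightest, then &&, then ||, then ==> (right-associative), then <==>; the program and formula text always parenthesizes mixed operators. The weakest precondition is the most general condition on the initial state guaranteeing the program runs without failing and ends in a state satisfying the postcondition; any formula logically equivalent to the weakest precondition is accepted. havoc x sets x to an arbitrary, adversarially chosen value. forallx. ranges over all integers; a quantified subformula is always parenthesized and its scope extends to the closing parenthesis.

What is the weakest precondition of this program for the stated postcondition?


Working backward. After the program, the postcondition 2*z - 8 > -8 must hold; in canonical form it is 2*z > 0.
Before havoc r: 2*z > 0
Then branch requires 6*r > -16; else branch requires 2*z > 0.
Before the if: ((3*t + z < -9 && t + 3*z == 2*r - 4) ==> 6*r > -16) && ((!(3*t + z < -9 && t + 3*z == 2*r - 4)) ==> 2*z > 0)
Answer: WP = ((3*t + z < -9 && t + 3*z == 2*r - 4) ==> 6*r > -16) && ((!(3*t + z < -9 && t + 3*z == 2*r - 4)) ==> 2*z > 0)


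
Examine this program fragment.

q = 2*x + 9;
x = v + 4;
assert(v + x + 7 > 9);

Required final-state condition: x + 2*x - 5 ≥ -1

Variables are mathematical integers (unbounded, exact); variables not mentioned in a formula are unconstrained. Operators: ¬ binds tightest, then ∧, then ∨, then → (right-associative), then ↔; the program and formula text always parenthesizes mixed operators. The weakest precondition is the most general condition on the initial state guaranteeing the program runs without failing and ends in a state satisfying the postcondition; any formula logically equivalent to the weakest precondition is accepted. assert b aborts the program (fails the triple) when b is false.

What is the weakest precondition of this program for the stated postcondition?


Working backward. After the program, the postcondition x + 2*x - 5 ≥ -1 must hold; in canonical form it is 3*x ≥ 4.
Before assert v + x + 7 > 9: v + x > 2 ∧ 3*x ≥ 4
Before x := v + 4: 2*v > -2 ∧ 3*v ≥ -8
Before q := 2*x + 9: 2*v > -2 ∧ 3*v ≥ -8
Answer: WP = 2*v > -2 ∧ 3*v ≥ -8


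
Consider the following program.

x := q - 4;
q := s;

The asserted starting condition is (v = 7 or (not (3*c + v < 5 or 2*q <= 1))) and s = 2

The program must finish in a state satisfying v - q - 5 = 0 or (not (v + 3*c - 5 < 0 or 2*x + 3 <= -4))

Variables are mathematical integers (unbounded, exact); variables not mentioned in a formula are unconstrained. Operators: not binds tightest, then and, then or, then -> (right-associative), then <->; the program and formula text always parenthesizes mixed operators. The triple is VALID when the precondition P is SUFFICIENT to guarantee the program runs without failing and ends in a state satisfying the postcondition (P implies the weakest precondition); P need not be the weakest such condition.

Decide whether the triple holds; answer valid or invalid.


Working backward. After the program, the postcondition v - q - 5 = 0 or (not (v + 3*c - 5 < 0 or 2*x + 3 <= -4)) must hold; in canonical form it is v = q + 5 or (not (3*c + v < 5 or 2*x <= -7)).
Before q := s: v = s + 5 or (not (3*c + v < 5 or 2*x <= -7))
Before x := q - 4: v = s + 5 or (not (3*c + v < 5 or 2*q <= 1))
The weakest precondition is v = s + 5 or (not (3*c + v < 5 or 2*q <= 1)).
Check whether (v = 7 or (not (3*c + v < 5 or 2*q <= 1))) and s = 2 implies it.
Every state satisfying the precondition satisfies the weakest precondition: the implication holds.
Answer: valid


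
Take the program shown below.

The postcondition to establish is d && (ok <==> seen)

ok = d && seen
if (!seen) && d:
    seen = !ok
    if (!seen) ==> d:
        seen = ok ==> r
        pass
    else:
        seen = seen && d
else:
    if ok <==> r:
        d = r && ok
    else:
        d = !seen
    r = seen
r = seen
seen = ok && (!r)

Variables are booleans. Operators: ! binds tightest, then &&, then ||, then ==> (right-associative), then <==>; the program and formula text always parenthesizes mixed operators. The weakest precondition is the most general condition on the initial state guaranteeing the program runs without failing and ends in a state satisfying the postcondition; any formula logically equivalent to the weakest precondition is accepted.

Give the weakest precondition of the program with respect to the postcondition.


Working backward. After the program, d && (ok <==> seen) must hold.
Before seen := ok && (!r): d && (ok <==> (ok && (!r)))
Before r := seen: d && (ok <==> (ok && (!seen)))
Then branch requires ((ok ==> d) ==> (d && (ok <==> (ok && (!(ok ==> r)))))) && ((!(ok ==> d)) ==> (d && (ok <==> (ok && (!((!ok) && d)))))); else branch requires ((ok <==> r) ==> (r && ok && (ok <==> (ok && (!seen))))) && ((!(ok <==> r)) ==> ((!seen) && (ok <==> (ok && (!seen))))).
Before the if: (((!seen) && d) ==> (((ok ==> d) ==> (d && (ok <==> (ok && (!(ok ==> r)))))) && ((!(ok ==> d)) ==> (d && (ok <==> (ok && (!((!ok) && d)))))))) && ((!((!seen) && d)) ==> (((ok <==> r) ==> (r && ok && (ok <==> (ok && (!seen))))) && ((!(ok <==> r)) ==> ((!seen) && (ok <==> (ok && (!seen)))))))
Before ok := d && seen: (((!seen) && d) ==> ((((d && seen) ==> d) ==> (d && ((d && seen) <==> (d && seen && (!((d && seen) ==> r)))))) && ((!((d && seen) ==> d)) ==> (d && ((d && seen) <==> (d && seen && (!((!(d && seen)) && d)))))))) && ((!((!seen) && d)) ==> ((((d && seen) <==> r) ==> (r && d && seen && (!(d && seen)))) && ((!((d && seen) <==> r)) ==> ((!seen) && (!(d && seen))))))
Answer: WP = (((!seen) && d) ==> ((((d && seen) ==> d) ==> (d && ((d && seen) <==> (d && seen && (!((d && seen) ==> r)))))) && ((!((d && seen) ==> d)) ==> (d && ((d && seen) <==> (d && seen && (!((!(d && seen)) && d)))))))) && ((!((!seen) && d)) ==> ((((d && seen) <==> r) ==> (r && d && seen && (!(d && seen)))) && ((!((d && seen) <==> r)) ==> ((!seen) && (!(d && seen))))))


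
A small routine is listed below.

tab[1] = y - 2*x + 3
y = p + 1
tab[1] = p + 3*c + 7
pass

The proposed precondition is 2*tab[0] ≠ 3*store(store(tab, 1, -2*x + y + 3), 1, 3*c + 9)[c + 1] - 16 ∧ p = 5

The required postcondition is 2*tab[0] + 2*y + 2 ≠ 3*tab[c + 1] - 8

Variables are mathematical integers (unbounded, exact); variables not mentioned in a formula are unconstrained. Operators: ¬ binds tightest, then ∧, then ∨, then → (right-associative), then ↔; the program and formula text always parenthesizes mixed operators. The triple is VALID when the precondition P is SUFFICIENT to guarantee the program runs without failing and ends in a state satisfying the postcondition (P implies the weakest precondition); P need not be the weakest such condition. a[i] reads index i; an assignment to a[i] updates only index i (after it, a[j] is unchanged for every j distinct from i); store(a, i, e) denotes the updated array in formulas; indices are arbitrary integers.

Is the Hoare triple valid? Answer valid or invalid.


Working backward. After the program, the postcondition 2*tab[0] + 2*y + 2 ≠ 3*tab[c + 1] - 8 must hold; in canonical form it is 2*tab[0] + 2*y ≠ 3*tab[c + 1] - 10.
Before skip: 2*tab[0] + 2*y ≠ 3*tab[c + 1] - 10
Before tab[1] := p + 3*c + 7: 2*tab[0] + 2*y ≠ 3*store(tab, 1, 3*c + p + 7)[c + 1] - 10
Before y := p + 1: 2*tab[0] + 2*p ≠ 3*store(tab, 1, 3*c + p + 7)[c + 1] - 12
Before tab[1] := y - 2*x + 3: 2*tab[0] + 2*p ≠ 3*store(store(tab, 1, -2*x + y + 3), 1, 3*c + p + 7)[c + 1] - 12
The weakest precondition is 2*tab[0] + 2*p ≠ 3*store(store(tab, 1, -2*x + y + 3), 1, 3*c + p + 7)[c + 1] - 12.
Check whether 2*tab[0] ≠ 3*store(store(tab, 1, -2*x + y + 3), 1, 3*c + 9)[c + 1] - 16 ∧ p = 5 implies it.
Countermodel: at the initial state c = -6517, p = 5, tab = {[-6516] = 60312, [0] = 90457, [1] = 2, elsewhere 2}, x = 0, y = 0, the precondition holds but the weakest precondition fails.
Answer: invalid


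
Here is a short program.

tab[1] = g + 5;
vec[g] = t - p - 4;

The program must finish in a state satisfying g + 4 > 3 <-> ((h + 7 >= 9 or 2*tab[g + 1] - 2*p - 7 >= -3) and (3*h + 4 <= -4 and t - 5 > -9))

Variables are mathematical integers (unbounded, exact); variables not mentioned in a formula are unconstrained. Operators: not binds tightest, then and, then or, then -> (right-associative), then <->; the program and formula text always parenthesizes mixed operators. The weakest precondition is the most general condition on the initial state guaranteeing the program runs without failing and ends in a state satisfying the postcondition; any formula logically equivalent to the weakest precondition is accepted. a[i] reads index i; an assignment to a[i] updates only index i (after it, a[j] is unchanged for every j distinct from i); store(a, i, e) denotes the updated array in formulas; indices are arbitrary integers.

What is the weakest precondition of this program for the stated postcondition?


Working backward. After the program, the postcondition g + 4 > 3 <-> ((h + 7 >= 9 or 2*tab[g + 1] - 2*p - 7 >= -3) and (3*h + 4 <= -4 and t - 5 > -9)) must hold; in canonical form it is g > -1 <-> ((h >= 2 or 2*tab[g + 1] >= 2*p + 4) and 3*h <= -8 and t > -4).
Before vec[g] := t - p - 4: g > -1 <-> ((h >= 2 or 2*tab[g + 1] >= 2*p + 4) and 3*h <= -8 and t > -4)
Before tab[1] := g + 5: g > -1 <-> ((h >= 2 or 2*store(tab, 1, g + 5)[g + 1] >= 2*p + 4) and 3*h <= -8 and t > -4)
Answer: WP = g > -1 <-> ((h >= 2 or 2*store(tab, 1, g + 5)[g + 1] >= 2*p + 4) and 3*h <= -8 and t > -4)


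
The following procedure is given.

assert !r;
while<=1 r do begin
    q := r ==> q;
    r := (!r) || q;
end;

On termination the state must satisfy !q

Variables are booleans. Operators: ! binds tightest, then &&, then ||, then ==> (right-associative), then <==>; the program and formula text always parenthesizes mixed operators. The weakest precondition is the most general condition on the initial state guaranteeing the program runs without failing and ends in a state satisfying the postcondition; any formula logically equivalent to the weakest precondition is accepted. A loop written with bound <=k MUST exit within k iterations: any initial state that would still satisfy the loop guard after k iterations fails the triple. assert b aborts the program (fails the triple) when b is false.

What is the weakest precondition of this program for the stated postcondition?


Working backward. After the program, !q must hold.
Before the loop (bound <=1), unroll the exhaustion recursion (WP_0 = exit-now case; WP_j = one more guarded iteration, up to j = 1):
  WP_0: (!r) && (!q)
  WP_1: (r ==> ((!((!r) || (r ==> q))) && (!(r ==> q)))) && ((!r) ==> (!q))
So before the loop: (r ==> ((!((!r) || (r ==> q))) && (!(r ==> q)))) && ((!r) ==> (!q))
Before assert !r: (!r) && (r ==> ((!((!r) || (r ==> q))) && (!(r ==> q)))) && ((!r) ==> (!q))
Answer: WP = (!r) && (r ==> ((!((!r) || (r ==> q))) && (!(r ==> q)))) && ((!r) ==> (!q))


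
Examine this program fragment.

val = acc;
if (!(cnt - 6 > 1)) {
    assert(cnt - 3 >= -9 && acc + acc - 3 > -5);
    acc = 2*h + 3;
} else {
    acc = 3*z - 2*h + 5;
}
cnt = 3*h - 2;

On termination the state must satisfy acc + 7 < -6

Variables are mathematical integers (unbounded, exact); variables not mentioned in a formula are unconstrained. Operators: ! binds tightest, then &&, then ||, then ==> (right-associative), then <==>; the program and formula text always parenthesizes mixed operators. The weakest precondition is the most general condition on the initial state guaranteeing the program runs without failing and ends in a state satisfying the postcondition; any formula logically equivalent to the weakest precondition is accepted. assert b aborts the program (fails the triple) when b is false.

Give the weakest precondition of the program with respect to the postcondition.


Working backward. After the program, the postcondition acc + 7 < -6 must hold; in canonical form it is acc < -13.
Before cnt := 3*h - 2: acc < -13
Then branch requires cnt >= -6 && 2*acc > -2 && 2*h < -16; else branch requires 3*z < 2*h - 18.
Before the if: ((!(cnt > 7)) ==> (cnt >= -6 && 2*acc > -2 && 2*h < -16)) && (cnt > 7 ==> 3*z < 2*h - 18)
Before val := acc: ((!(cnt > 7)) ==> (cnt >= -6 && 2*acc > -2 && 2*h < -16)) && (cnt > 7 ==> 3*z < 2*h - 18)
Answer: WP = ((!(cnt > 7)) ==> (cnt >= -6 && 2*acc > -2 && 2*h < -16)) && (cnt > 7 ==> 3*z < 2*h - 18)


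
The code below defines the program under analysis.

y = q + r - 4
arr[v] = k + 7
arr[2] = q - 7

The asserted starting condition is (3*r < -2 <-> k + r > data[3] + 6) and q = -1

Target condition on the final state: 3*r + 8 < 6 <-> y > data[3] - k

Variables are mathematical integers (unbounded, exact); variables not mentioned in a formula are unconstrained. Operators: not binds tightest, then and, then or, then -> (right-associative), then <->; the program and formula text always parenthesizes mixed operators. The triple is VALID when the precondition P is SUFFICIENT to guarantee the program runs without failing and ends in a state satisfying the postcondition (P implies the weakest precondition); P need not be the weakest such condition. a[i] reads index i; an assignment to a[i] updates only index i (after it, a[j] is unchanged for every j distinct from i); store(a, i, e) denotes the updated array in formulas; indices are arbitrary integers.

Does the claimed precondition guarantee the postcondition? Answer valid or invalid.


Working backward. After the program, the postcondition 3*r + 8 < 6 <-> y > data[3] - k must hold; in canonical form it is 3*r < -2 <-> k + y > data[3].
Before arr[2] := q - 7: 3*r < -2 <-> k + y > data[3]
Before arr[v] := k + 7: 3*r < -2 <-> k + y > data[3]
Before y := q + r - 4: 3*r < -2 <-> k + q + r > data[3] + 4
The weakest precondition is 3*r < -2 <-> k + q + r > data[3] + 4.
Check whether (3*r < -2 <-> k + r > data[3] + 6) and q = -1 implies it.
Countermodel: at the initial state data = {[3] = 0, elsewhere 0}, k = 6, q = -1, r = 0, the precondition holds but the weakest precondition fails.
Answer: invalid


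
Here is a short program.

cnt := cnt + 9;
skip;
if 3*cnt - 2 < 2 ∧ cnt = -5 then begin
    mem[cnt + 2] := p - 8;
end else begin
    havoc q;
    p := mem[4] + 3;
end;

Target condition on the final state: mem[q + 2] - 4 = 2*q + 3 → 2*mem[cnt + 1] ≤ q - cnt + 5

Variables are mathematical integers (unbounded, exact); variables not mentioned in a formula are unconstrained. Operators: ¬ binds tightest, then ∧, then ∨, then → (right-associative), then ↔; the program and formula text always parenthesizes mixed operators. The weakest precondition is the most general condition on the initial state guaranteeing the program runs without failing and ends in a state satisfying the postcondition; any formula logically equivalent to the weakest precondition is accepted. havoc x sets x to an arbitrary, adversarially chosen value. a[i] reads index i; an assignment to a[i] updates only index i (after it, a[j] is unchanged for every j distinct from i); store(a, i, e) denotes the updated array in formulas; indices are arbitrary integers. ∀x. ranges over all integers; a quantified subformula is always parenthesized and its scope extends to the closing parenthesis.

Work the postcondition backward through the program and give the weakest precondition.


Working backward. After the program, the postcondition mem[q + 2] - 4 = 2*q + 3 → 2*mem[cnt + 1] ≤ q - cnt + 5 must hold; in canonical form it is mem[q + 2] = 2*q + 7 → 2*mem[cnt + 1] + cnt ≤ q + 5.
Then branch requires store(mem, cnt + 2, p - 8)[q + 2] = 2*q + 7 → 2*store(mem, cnt + 2, p - 8)[cnt + 1] + cnt ≤ q + 5; else branch requires ∀q_1. (mem[q_1 + 2] = 2*q_1 + 7 → 2*mem[cnt + 1] + cnt ≤ q_1 + 5).
Before the if: ((3*cnt < 4 ∧ cnt = -5) → (store(mem, cnt + 2, p - 8)[q + 2] = 2*q + 7 → 2*store(mem, cnt + 2, p - 8)[cnt + 1] + cnt ≤ q + 5)) ∧ ((¬(3*cnt < 4 ∧ cnt = -5)) → (∀q_1. (mem[q_1 + 2] = 2*q_1 + 7 → 2*mem[cnt + 1] + cnt ≤ q_1 + 5)))
Before skip: ((3*cnt < 4 ∧ cnt = -5) → (store(mem, cnt + 2, p - 8)[q + 2] = 2*q + 7 → 2*store(mem, cnt + 2, p - 8)[cnt + 1] + cnt ≤ q + 5)) ∧ ((¬(3*cnt < 4 ∧ cnt = -5)) → (∀q_1. (mem[q_1 + 2] = 2*q_1 + 7 → 2*mem[cnt + 1] + cnt ≤ q_1 + 5)))
Before cnt := cnt + 9: ((3*cnt < -23 ∧ cnt = -14) → (store(mem, cnt + 11, p - 8)[q + 2] = 2*q + 7 → 2*store(mem, cnt + 11, p - 8)[cnt + 10] + cnt ≤ q - 4)) ∧ ((¬(3*cnt < -23 ∧ cnt = -14)) → (∀q_1. (mem[q_1 + 2] = 2*q_1 + 7 → 2*mem[cnt + 10] + cnt ≤ q_1 - 4)))
Answer: WP = ((3*cnt < -23 ∧ cnt = -14) → (store(mem, cnt + 11, p - 8)[q + 2] = 2*q + 7 → 2*store(mem, cnt + 11, p - 8)[cnt + 10] + cnt ≤ q - 4)) ∧ ((¬(3*cnt < -23 ∧ cnt = -14)) → (∀q_1. (mem[q_1 + 2] = 2*q_1 + 7 → 2*mem[cnt + 10] + cnt ≤ q_1 - 4)))


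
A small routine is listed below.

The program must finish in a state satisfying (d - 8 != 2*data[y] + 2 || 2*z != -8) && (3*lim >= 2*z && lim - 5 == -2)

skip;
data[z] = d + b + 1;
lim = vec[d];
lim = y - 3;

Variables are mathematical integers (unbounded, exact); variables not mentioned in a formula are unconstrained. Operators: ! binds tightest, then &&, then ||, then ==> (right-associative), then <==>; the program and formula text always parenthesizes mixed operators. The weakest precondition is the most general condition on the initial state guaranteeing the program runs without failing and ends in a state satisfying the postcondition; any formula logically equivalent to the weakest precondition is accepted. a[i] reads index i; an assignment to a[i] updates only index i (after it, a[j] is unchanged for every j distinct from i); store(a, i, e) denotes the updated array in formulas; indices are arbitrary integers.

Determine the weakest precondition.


Working backward. After the program, the postcondition (d - 8 != 2*data[y] + 2 || 2*z != -8) && (3*lim >= 2*z && lim - 5 == -2) must hold; in canonical form it is (d != 2*data[y] + 10 || 2*z != -8) && 3*lim >= 2*z && lim == 3.
Before lim := y - 3: (d != 2*data[y] + 10 || 2*z != -8) && 3*y >= 2*z + 9 && y == 6
Before lim := vec[d]: (d != 2*data[y] + 10 || 2*z != -8) && 3*y >= 2*z + 9 && y == 6
Before data[z] := d + b + 1: (d != 2*store(data, z, b + d + 1)[y] + 10 || 2*z != -8) && 3*y >= 2*z + 9 && y == 6
Before skip: (d != 2*store(data, z, b + d + 1)[y] + 10 || 2*z != -8) && 3*y >= 2*z + 9 && y == 6
Answer: WP = (d != 2*store(data, z, b + d + 1)[y] + 10 || 2*z != -8) && 3*y >= 2*z + 9 && y == 6


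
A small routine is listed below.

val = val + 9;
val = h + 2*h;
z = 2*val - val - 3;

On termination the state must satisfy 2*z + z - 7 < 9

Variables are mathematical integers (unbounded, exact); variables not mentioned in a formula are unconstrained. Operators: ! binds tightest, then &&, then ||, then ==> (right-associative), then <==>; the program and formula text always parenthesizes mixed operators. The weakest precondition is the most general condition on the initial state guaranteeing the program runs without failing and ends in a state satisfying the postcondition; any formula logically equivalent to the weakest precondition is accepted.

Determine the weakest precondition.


Working backward. After the program, the postcondition 2*z + z - 7 < 9 must hold; in canonical form it is 3*z < 16.
Before z := 2*val - val - 3: 3*val < 25
Before val := h + 2*h: 9*h < 25
Before val := val + 9: 9*h < 25
Answer: WP = 9*h < 25


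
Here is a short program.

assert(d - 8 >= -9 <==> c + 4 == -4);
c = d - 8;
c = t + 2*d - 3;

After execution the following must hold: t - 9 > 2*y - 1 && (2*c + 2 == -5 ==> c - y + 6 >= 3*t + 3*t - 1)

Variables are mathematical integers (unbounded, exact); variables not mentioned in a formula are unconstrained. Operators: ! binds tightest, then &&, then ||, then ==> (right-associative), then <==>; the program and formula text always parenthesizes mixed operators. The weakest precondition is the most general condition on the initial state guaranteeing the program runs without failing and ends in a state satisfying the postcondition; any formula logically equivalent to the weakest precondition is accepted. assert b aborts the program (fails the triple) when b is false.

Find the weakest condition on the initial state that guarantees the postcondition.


Working backward. After the program, the postcondition t - 9 > 2*y - 1 && (2*c + 2 == -5 ==> c - y + 6 >= 3*t + 3*t - 1) must hold; in canonical form it is t > 2*y + 8 && (2*c == -7 ==> c >= 6*t + y - 7).
Before c := t + 2*d - 3: t > 2*y + 8 && (4*d + 2*t == -1 ==> 2*d >= 5*t + y - 4)
Before c := d - 8: t > 2*y + 8 && (4*d + 2*t == -1 ==> 2*d >= 5*t + y - 4)
Before assert d - 8 >= -9 <==> c + 4 == -4: (d >= -1 <==> c == -8) && t > 2*y + 8 && (4*d + 2*t == -1 ==> 2*d >= 5*t + y - 4)
Answer: WP = (d >= -1 <==> c == -8) && t > 2*y + 8 && (4*d + 2*t == -1 ==> 2*d >= 5*t + y - 4)


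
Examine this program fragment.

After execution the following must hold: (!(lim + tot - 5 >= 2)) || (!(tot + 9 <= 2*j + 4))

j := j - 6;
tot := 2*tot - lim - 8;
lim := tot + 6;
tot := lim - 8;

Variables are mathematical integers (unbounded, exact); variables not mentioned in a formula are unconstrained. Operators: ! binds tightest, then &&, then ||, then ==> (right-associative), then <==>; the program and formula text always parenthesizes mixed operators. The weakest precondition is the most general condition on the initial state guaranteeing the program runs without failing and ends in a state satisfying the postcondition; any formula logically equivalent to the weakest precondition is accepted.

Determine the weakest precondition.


Working backward. After the program, the postcondition (!(lim + tot - 5 >= 2)) || (!(tot + 9 <= 2*j + 4)) must hold; in canonical form it is (!(lim + tot >= 7)) || (!(tot <= 2*j - 5)).
Before tot := lim - 8: (!(2*lim >= 15)) || (!(lim <= 2*j + 3))
Before lim := tot + 6: (!(2*tot >= 3)) || (!(tot <= 2*j - 3))
Before tot := 2*tot - lim - 8: (!(4*tot >= 2*lim + 19)) || (!(2*tot <= 2*j + lim + 5))
Before j := j - 6: (!(4*tot >= 2*lim + 19)) || (!(2*tot <= 2*j + lim - 7))
Answer: WP = (!(4*tot >= 2*lim + 19)) || (!(2*tot <= 2*j + lim - 7))


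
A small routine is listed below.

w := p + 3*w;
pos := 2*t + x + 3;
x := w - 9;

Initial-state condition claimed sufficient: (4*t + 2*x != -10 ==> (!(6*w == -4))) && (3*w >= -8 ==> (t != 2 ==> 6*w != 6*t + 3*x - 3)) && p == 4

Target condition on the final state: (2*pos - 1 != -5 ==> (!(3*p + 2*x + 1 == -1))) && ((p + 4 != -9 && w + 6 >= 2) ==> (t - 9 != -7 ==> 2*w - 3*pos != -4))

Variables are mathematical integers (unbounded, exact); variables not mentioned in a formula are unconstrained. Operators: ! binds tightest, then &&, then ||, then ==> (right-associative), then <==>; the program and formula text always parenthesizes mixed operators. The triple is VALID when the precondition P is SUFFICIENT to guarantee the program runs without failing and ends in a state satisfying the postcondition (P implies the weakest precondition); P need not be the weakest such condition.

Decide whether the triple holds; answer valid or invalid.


Working backward. After the program, the postcondition (2*pos - 1 != -5 ==> (!(3*p + 2*x + 1 == -1))) && ((p + 4 != -9 && w + 6 >= 2) ==> (t - 9 != -7 ==> 2*w - 3*pos != -4)) must hold; in canonical form it is (2*pos != -4 ==> (!(3*p + 2*x == -2))) && ((p != -13 && w >= -4) ==> (t != 2 ==> 2*w != 3*pos - 4)).
Before x := w - 9: (2*pos != -4 ==> (!(3*p + 2*w == 16))) && ((p != -13 && w >= -4) ==> (t != 2 ==> 2*w != 3*pos - 4))
Before pos := 2*t + x + 3: (4*t + 2*x != -10 ==> (!(3*p + 2*w == 16))) && ((p != -13 && w >= -4) ==> (t != 2 ==> 2*w != 6*t + 3*x + 5))
Before w := p + 3*w: (4*t + 2*x != -10 ==> (!(5*p + 6*w == 16))) && ((p != -13 && p + 3*w >= -4) ==> (t != 2 ==> 2*p + 6*w != 6*t + 3*x + 5))
The weakest precondition is (4*t + 2*x != -10 ==> (!(5*p + 6*w == 16))) && ((p != -13 && p + 3*w >= -4) ==> (t != 2 ==> 2*p + 6*w != 6*t + 3*x + 5)).
Check whether (4*t + 2*x != -10 ==> (!(6*w == -4))) && (3*w >= -8 ==> (t != 2 ==> 6*w != 6*t + 3*x - 3)) && p == 4 implies it.
Every state satisfying the precondition satisfies the weakest precondition: the implication holds.
Answer: valid


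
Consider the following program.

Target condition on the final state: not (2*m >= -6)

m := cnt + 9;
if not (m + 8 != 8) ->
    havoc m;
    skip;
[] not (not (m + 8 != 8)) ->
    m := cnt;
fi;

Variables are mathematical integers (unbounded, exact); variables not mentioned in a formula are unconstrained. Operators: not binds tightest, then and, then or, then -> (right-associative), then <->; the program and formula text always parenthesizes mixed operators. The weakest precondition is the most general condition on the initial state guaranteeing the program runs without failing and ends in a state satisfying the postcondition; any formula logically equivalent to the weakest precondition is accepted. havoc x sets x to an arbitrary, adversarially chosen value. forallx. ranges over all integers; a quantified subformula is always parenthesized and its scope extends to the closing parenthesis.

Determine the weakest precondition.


Working backward. After the program, not (2*m >= -6) must hold.
Then branch requires forall m_1. (not (2*m_1 >= -6)); else branch requires not (2*cnt >= -6).
Before the if: ((not (m != 0)) -> (forall m_1. (not (2*m_1 >= -6)))) and (m != 0 -> (not (2*cnt >= -6)))
Before m := cnt + 9: ((not (cnt != -9)) -> (forall m_1. (not (2*m_1 >= -6)))) and (cnt != -9 -> (not (2*cnt >= -6)))
Answer: WP = ((not (cnt != -9)) -> (forall m_1. (not (2*m_1 >= -6)))) and (cnt != -9 -> (not (2*cnt >= -6)))
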